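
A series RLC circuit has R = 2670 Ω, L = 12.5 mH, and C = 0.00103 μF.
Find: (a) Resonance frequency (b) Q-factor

Step 1 — Resonance condition Im(Z)=0 gives ω₀ = 1/√(LC).
Step 2 — ω₀ = 1/√(0.0125·1.03e-09) = 2.787e+05 rad/s.
Step 3 — f₀ = ω₀/(2π) = 4.436e+04 Hz.
Step 4 — Series Q: Q = ω₀L/R = 2.787e+05·0.0125/2670 = 1.305.

(a) f₀ = 4.436e+04 Hz  (b) Q = 1.305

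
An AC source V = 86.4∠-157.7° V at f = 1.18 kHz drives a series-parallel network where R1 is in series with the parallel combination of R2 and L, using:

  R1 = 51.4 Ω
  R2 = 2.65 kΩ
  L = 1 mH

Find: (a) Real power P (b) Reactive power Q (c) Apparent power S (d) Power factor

Step 1 — Angular frequency: ω = 2π·f = 2π·1180 = 7414 rad/s.
Step 2 — Component impedances:
  R1: Z = R = 51.4 Ω
  R2: Z = R = 2650 Ω
  L: Z = jωL = j·7414·0.001 = 0 + j7.414 Ω
Step 3 — Parallel branch: R2 || L = 1/(1/R2 + 1/L) = 0.02074 + j7.414 Ω.
Step 4 — Series with R1: Z_total = R1 + (R2 || L) = 51.42 + j7.414 Ω = 51.95∠8.2° Ω.
Step 5 — Source phasor: V = 86.4∠-157.7° V = -79.94 - j32.79 V.
Step 6 — Current: I = V / Z = -1.613 - j0.405 A = 1.663∠-165.9° A.
Step 7 — Complex power: S = V·I* = 142.2 + j20.51 VA.
Step 8 — Real power: P = Re(S) = 142.2 W.
Step 9 — Reactive power: Q = Im(S) = 20.51 VAR.
Step 10 — Apparent power: |S| = 143.7 VA.
Step 11 — Power factor: PF = P/|S| = 0.9898 (lagging).

(a) P = 142.2 W  (b) Q = 20.51 VAR  (c) S = 143.7 VA  (d) PF = 0.9898 (lagging)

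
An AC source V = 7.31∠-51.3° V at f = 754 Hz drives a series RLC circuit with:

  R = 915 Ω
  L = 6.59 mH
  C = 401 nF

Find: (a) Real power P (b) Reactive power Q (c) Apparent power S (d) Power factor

Step 1 — Angular frequency: ω = 2π·f = 2π·754 = 4738 rad/s.
Step 2 — Component impedances:
  R: Z = R = 915 Ω
  L: Z = jωL = j·4738·0.00659 = 0 + j31.22 Ω
  C: Z = 1/(jωC) = -j/(ω·C) = 0 - j526.4 Ω
Step 3 — Series combination: Z_total = R + L + C = 915 - j495.2 Ω = 1040∠-28.4° Ω.
Step 4 — Source phasor: V = 7.31∠-51.3° V = 4.571 - j5.705 V.
Step 5 — Current: I = V / Z = 0.006473 - j0.002732 A = 0.007026∠-22.9° A.
Step 6 — Complex power: S = V·I* = 0.04517 - j0.02445 VA.
Step 7 — Real power: P = Re(S) = 0.04517 W.
Step 8 — Reactive power: Q = Im(S) = -0.02445 VAR.
Step 9 — Apparent power: |S| = 0.05136 VA.
Step 10 — Power factor: PF = P/|S| = 0.8795 (leading).

(a) P = 0.04517 W  (b) Q = -0.02445 VAR  (c) S = 0.05136 VA  (d) PF = 0.8795 (leading)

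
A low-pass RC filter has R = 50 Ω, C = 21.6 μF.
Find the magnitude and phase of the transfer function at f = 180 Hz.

Step 1 — Angular frequency: ω = 2π·180 = 1131 rad/s.
Step 2 — Transfer function: H(jω) = 1/(1 + jωRC).
Step 3 — Denominator: 1 + jωRC = 1 + j·1131·50·2.16e-05 = 1 + j1.221.
Step 4 — H = 0.4013 - j0.4902.
Step 5 — Magnitude: |H| = 0.6335 (-4.0 dB); phase: φ = -50.7°.

|H| = 0.6335 (-4.0 dB), φ = -50.7°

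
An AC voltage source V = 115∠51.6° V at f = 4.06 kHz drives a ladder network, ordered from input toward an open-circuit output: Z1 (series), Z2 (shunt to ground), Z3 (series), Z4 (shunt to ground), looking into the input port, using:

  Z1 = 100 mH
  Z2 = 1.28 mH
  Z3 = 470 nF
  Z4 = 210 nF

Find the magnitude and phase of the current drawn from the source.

Step 1 — Angular frequency: ω = 2π·f = 2π·4060 = 2.551e+04 rad/s.
Step 2 — Component impedances:
  Z1: Z = jωL = j·2.551e+04·0.1 = 0 + j2551 Ω
  Z2: Z = jωL = j·2.551e+04·0.00128 = 0 + j32.65 Ω
  Z3: Z = 1/(jωC) = -j/(ω·C) = 0 - j83.41 Ω
  Z4: Z = 1/(jωC) = -j/(ω·C) = 0 - j186.7 Ω
Step 3 — Ladder network (open output): work backward from the far end, alternating series and parallel combinations. Z_in = 0 + j2588 Ω = 2588∠90.0° Ω.
Step 4 — Source phasor: V = 115∠51.6° V = 71.43 + j90.12 V.
Step 5 — Ohm's law: I = V / Z_total = (71.43 + j90.12) / (0 + j2588) = 0.03482 - j0.0276 A.
Step 6 — Convert to polar: |I| = 0.04443 A, ∠I = -38.4°.

I = 0.04443∠-38.4° A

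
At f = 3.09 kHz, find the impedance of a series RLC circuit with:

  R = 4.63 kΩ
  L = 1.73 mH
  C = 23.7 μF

Step 1 — Angular frequency: ω = 2π·f = 2π·3090 = 1.942e+04 rad/s.
Step 2 — Component impedances:
  R: Z = R = 4630 Ω
  L: Z = jωL = j·1.942e+04·0.00173 = 0 + j33.59 Ω
  C: Z = 1/(jωC) = -j/(ω·C) = 0 - j2.173 Ω
Step 3 — Series combination: Z_total = R + L + C = 4630 + j31.41 Ω = 4630∠0.4° Ω.

Z = 4630 + j31.41 Ω = 4630∠0.4° Ω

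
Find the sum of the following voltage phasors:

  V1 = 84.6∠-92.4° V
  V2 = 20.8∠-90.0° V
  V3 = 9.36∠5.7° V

Step 1 — Convert each phasor to rectangular form:
  V1 = 84.6·(cos(-92.4°) + j·sin(-92.4°)) = -3.543 - j84.53 V
  V2 = 20.8·(cos(-90.0°) + j·sin(-90.0°)) = 0 - j20.8 V
  V3 = 9.36·(cos(5.7°) + j·sin(5.7°)) = 9.314 + j0.9296 V
Step 2 — Sum components: V_total = 5.771 - j104.4 V.
Step 3 — Convert to polar: |V_total| = 104.6 V, ∠V_total = -86.8°.

V_total = 104.6∠-86.8° V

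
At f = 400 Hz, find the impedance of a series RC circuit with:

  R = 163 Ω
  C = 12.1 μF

Step 1 — Angular frequency: ω = 2π·f = 2π·400 = 2513 rad/s.
Step 2 — Component impedances:
  R: Z = R = 163 Ω
  C: Z = 1/(jωC) = -j/(ω·C) = 0 - j32.88 Ω
Step 3 — Series combination: Z_total = R + C = 163 - j32.88 Ω = 166.3∠-11.4° Ω.

Z = 163 - j32.88 Ω = 166.3∠-11.4° Ω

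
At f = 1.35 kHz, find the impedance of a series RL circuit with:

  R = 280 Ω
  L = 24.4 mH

Step 1 — Angular frequency: ω = 2π·f = 2π·1350 = 8482 rad/s.
Step 2 — Component impedances:
  R: Z = R = 280 Ω
  L: Z = jωL = j·8482·0.0244 = 0 + j207 Ω
Step 3 — Series combination: Z_total = R + L = 280 + j207 Ω = 348.2∠36.5° Ω.

Z = 280 + j207 Ω = 348.2∠36.5° Ω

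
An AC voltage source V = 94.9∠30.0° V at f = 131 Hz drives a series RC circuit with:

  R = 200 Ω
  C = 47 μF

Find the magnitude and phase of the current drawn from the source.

Step 1 — Angular frequency: ω = 2π·f = 2π·131 = 823.1 rad/s.
Step 2 — Component impedances:
  R: Z = R = 200 Ω
  C: Z = 1/(jωC) = -j/(ω·C) = 0 - j25.85 Ω
Step 3 — Series combination: Z_total = R + C = 200 - j25.85 Ω = 201.7∠-7.4° Ω.
Step 4 — Source phasor: V = 94.9∠30.0° V = 82.19 + j47.45 V.
Step 5 — Ohm's law: I = V / Z_total = (82.19 + j47.45) / (200 - j25.85) = 0.374 + j0.2856 A.
Step 6 — Convert to polar: |I| = 0.4706 A, ∠I = 37.4°.

I = 0.4706∠37.4° A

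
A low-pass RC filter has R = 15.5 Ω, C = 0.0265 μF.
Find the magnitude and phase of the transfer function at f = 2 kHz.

Step 1 — Angular frequency: ω = 2π·2000 = 1.257e+04 rad/s.
Step 2 — Transfer function: H(jω) = 1/(1 + jωRC).
Step 3 — Denominator: 1 + jωRC = 1 + j·1.257e+04·15.5·2.65e-08 = 1 + j0.005162.
Step 4 — H = 1 - j0.005161.
Step 5 — Magnitude: |H| = 1 (-0.0 dB); phase: φ = -0.3°.

|H| = 1 (-0.0 dB), φ = -0.3°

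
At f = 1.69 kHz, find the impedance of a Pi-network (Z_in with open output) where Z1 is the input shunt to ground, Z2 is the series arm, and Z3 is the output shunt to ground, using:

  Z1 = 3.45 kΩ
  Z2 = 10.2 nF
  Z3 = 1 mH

Step 1 — Angular frequency: ω = 2π·f = 2π·1690 = 1.062e+04 rad/s.
Step 2 — Component impedances:
  Z1: Z = R = 3450 Ω
  Z2: Z = 1/(jωC) = -j/(ω·C) = 0 - j9233 Ω
  Z3: Z = jωL = j·1.062e+04·0.001 = 0 + j10.62 Ω
Step 3 — With open output, the series arm Z2 and the output shunt Z3 appear in series to ground: Z2 + Z3 = 0 - j9222 Ω.
Step 4 — Parallel with input shunt Z1: Z_in = Z1 || (Z2 + Z3) = 3026 - j1132 Ω = 3231∠-20.5° Ω.

Z = 3026 - j1132 Ω = 3231∠-20.5° Ω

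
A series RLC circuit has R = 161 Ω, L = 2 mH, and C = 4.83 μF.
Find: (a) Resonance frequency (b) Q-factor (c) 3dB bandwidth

Step 1 — Resonance condition Im(Z)=0 gives ω₀ = 1/√(LC).
Step 2 — ω₀ = 1/√(0.002·4.83e-06) = 1.017e+04 rad/s.
Step 3 — f₀ = ω₀/(2π) = 1619 Hz.
Step 4 — Series Q: Q = ω₀L/R = 1.017e+04·0.002/161 = 0.1264.
Step 5 — 3dB bandwidth: Δω = ω₀/Q = 8.05e+04 rad/s; BW = Δω/(2π) = 1.281e+04 Hz.

(a) f₀ = 1619 Hz  (b) Q = 0.1264  (c) BW = 1.281e+04 Hz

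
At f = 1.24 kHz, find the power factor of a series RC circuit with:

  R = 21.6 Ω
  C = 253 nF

Step 1 — Angular frequency: ω = 2π·f = 2π·1240 = 7791 rad/s.
Step 2 — Component impedances:
  R: Z = R = 21.6 Ω
  C: Z = 1/(jωC) = -j/(ω·C) = 0 - j507.3 Ω
Step 3 — Series combination: Z_total = R + C = 21.6 - j507.3 Ω = 507.8∠-87.6° Ω.
Step 4 — Power factor: PF = cos(φ) = Re(Z)/|Z| = 21.6/507.8 = 0.04254.
Step 5 — Type: Im(Z) = -507.3 ⇒ leading (phase φ = -87.6°).

PF = 0.04254 (leading, φ = -87.6°)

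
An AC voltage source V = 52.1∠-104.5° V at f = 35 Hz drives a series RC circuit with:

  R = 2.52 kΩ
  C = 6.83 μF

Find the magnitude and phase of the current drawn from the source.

Step 1 — Angular frequency: ω = 2π·f = 2π·35 = 219.9 rad/s.
Step 2 — Component impedances:
  R: Z = R = 2520 Ω
  C: Z = 1/(jωC) = -j/(ω·C) = 0 - j665.8 Ω
Step 3 — Series combination: Z_total = R + C = 2520 - j665.8 Ω = 2606∠-14.8° Ω.
Step 4 — Source phasor: V = 52.1∠-104.5° V = -13.04 - j50.44 V.
Step 5 — Ohm's law: I = V / Z_total = (-13.04 - j50.44) / (2520 - j665.8) = 0.0001044 - j0.01999 A.
Step 6 — Convert to polar: |I| = 0.01999 A, ∠I = -89.7°.

I = 0.01999∠-89.7° A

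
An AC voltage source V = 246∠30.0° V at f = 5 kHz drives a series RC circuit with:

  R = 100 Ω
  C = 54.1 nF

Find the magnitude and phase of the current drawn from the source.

Step 1 — Angular frequency: ω = 2π·f = 2π·5000 = 3.142e+04 rad/s.
Step 2 — Component impedances:
  R: Z = R = 100 Ω
  C: Z = 1/(jωC) = -j/(ω·C) = 0 - j588.4 Ω
Step 3 — Series combination: Z_total = R + C = 100 - j588.4 Ω = 596.8∠-80.4° Ω.
Step 4 — Source phasor: V = 246∠30.0° V = 213 + j123 V.
Step 5 — Ohm's law: I = V / Z_total = (213 + j123) / (100 - j588.4) = -0.1434 + j0.3865 A.
Step 6 — Convert to polar: |I| = 0.4122 A, ∠I = 110.4°.

I = 0.4122∠110.4° A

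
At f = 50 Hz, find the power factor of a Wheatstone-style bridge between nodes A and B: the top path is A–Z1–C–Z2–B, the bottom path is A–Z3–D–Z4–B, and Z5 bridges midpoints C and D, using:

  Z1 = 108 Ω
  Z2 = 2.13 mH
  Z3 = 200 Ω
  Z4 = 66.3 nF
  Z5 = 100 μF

Step 1 — Angular frequency: ω = 2π·f = 2π·50 = 314.2 rad/s.
Step 2 — Component impedances:
  Z1: Z = R = 108 Ω
  Z2: Z = jωL = j·314.2·0.00213 = 0 + j0.6692 Ω
  Z3: Z = R = 200 Ω
  Z4: Z = 1/(jωC) = -j/(ω·C) = 0 - j4.801e+04 Ω
  Z5: Z = 1/(jωC) = -j/(ω·C) = 0 - j31.83 Ω
Step 3 — Bridge requires nodal analysis (the Z5 bridge couples midpoints C and D, so the two paths cannot be reduced to a simple series/parallel combination). Setting node B to ground and injecting 1 A at node A, the 3-node admittance system at A, C, D solves to V_A = Z_AB = 70.53 - j3.201 Ω = 70.6∠-2.6° Ω.
Step 4 — Power factor: PF = cos(φ) = Re(Z)/|Z| = 70.53/70.6 = 0.999.
Step 5 — Type: Im(Z) = -3.201 ⇒ leading (phase φ = -2.6°).

PF = 0.999 (leading, φ = -2.6°)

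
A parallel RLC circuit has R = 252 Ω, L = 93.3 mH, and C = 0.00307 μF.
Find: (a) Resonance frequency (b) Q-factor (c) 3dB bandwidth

Step 1 — Resonance: ω₀ = 1/√(LC) = 1/√(0.0933·3.07e-09) = 5.909e+04 rad/s.
Step 2 — f₀ = ω₀/(2π) = 9404 Hz.
Step 3 — Parallel Q: Q = R/(ω₀L) = 252/(5.909e+04·0.0933) = 0.04571.
Step 4 — Bandwidth: Δω = ω₀/Q = 1.293e+06 rad/s; BW = Δω/(2π) = 2.057e+05 Hz.

(a) f₀ = 9404 Hz  (b) Q = 0.04571  (c) BW = 2.057e+05 Hz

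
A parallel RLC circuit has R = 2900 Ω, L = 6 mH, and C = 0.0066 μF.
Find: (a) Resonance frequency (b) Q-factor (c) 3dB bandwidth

Step 1 — Resonance: ω₀ = 1/√(LC) = 1/√(0.006·6.6e-09) = 1.589e+05 rad/s.
Step 2 — f₀ = ω₀/(2π) = 2.529e+04 Hz.
Step 3 — Parallel Q: Q = R/(ω₀L) = 2900/(1.589e+05·0.006) = 3.042.
Step 4 — Bandwidth: Δω = ω₀/Q = 5.225e+04 rad/s; BW = Δω/(2π) = 8315 Hz.

(a) f₀ = 2.529e+04 Hz  (b) Q = 3.042  (c) BW = 8315 Hz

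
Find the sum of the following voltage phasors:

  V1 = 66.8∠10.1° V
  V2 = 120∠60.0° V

Step 1 — Convert each phasor to rectangular form:
  V1 = 66.8·(cos(10.1°) + j·sin(10.1°)) = 65.76 + j11.71 V
  V2 = 120·(cos(60.0°) + j·sin(60.0°)) = 60 + j103.9 V
Step 2 — Sum components: V_total = 125.8 + j115.6 V.
Step 3 — Convert to polar: |V_total| = 170.8 V, ∠V_total = 42.6°.

V_total = 170.8∠42.6° V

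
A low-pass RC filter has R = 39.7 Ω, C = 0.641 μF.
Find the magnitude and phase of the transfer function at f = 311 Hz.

Step 1 — Angular frequency: ω = 2π·311 = 1954 rad/s.
Step 2 — Transfer function: H(jω) = 1/(1 + jωRC).
Step 3 — Denominator: 1 + jωRC = 1 + j·1954·39.7·6.41e-07 = 1 + j0.04973.
Step 4 — H = 0.9975 - j0.0496.
Step 5 — Magnitude: |H| = 0.9988 (-0.0 dB); phase: φ = -2.8°.

|H| = 0.9988 (-0.0 dB), φ = -2.8°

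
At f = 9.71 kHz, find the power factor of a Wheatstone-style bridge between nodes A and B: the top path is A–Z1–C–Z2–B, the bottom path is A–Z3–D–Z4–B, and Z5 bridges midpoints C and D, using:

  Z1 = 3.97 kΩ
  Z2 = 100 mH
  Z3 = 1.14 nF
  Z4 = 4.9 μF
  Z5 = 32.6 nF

Step 1 — Angular frequency: ω = 2π·f = 2π·9710 = 6.101e+04 rad/s.
Step 2 — Component impedances:
  Z1: Z = R = 3970 Ω
  Z2: Z = jωL = j·6.101e+04·0.1 = 0 + j6101 Ω
  Z3: Z = 1/(jωC) = -j/(ω·C) = 0 - j1.438e+04 Ω
  Z4: Z = 1/(jωC) = -j/(ω·C) = 0 - j3.345 Ω
  Z5: Z = 1/(jωC) = -j/(ω·C) = 0 - j502.8 Ω
Step 3 — Bridge requires nodal analysis (the Z5 bridge couples midpoints C and D, so the two paths cannot be reduced to a simple series/parallel combination). Setting node B to ground and injecting 1 A at node A, the 3-node admittance system at A, C, D solves to V_A = Z_AB = 3440 - j1447 Ω = 3732∠-22.8° Ω.
Step 4 — Power factor: PF = cos(φ) = Re(Z)/|Z| = 3440/3732 = 0.9218.
Step 5 — Type: Im(Z) = -1447 ⇒ leading (phase φ = -22.8°).

PF = 0.9218 (leading, φ = -22.8°)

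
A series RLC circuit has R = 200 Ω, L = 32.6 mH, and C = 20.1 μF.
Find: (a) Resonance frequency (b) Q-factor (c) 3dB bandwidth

Step 1 — Resonance condition Im(Z)=0 gives ω₀ = 1/√(LC).
Step 2 — ω₀ = 1/√(0.0326·2.01e-05) = 1235 rad/s.
Step 3 — f₀ = ω₀/(2π) = 196.6 Hz.
Step 4 — Series Q: Q = ω₀L/R = 1235·0.0326/200 = 0.2014.
Step 5 — 3dB bandwidth: Δω = ω₀/Q = 6135 rad/s; BW = Δω/(2π) = 976.4 Hz.

(a) f₀ = 196.6 Hz  (b) Q = 0.2014  (c) BW = 976.4 Hz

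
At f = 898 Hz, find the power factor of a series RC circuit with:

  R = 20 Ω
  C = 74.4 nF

Step 1 — Angular frequency: ω = 2π·f = 2π·898 = 5642 rad/s.
Step 2 — Component impedances:
  R: Z = R = 20 Ω
  C: Z = 1/(jωC) = -j/(ω·C) = 0 - j2382 Ω
Step 3 — Series combination: Z_total = R + C = 20 - j2382 Ω = 2382∠-89.5° Ω.
Step 4 — Power factor: PF = cos(φ) = Re(Z)/|Z| = 20/2382.24 = 0.008395.
Step 5 — Type: Im(Z) = -2382 ⇒ leading (phase φ = -89.5°).

PF = 0.008395 (leading, φ = -89.5°)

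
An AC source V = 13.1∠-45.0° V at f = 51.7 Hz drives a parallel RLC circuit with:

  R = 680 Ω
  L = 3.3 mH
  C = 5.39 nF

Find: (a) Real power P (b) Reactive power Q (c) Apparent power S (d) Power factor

Step 1 — Angular frequency: ω = 2π·f = 2π·51.7 = 324.8 rad/s.
Step 2 — Component impedances:
  R: Z = R = 680 Ω
  L: Z = jωL = j·324.8·0.0033 = 0 + j1.072 Ω
  C: Z = 1/(jωC) = -j/(ω·C) = 0 - j5.711e+05 Ω
Step 3 — Parallel combination: 1/Z_total = 1/R + 1/L + 1/C; Z_total = 0.00169 + j1.072 Ω = 1.072∠89.9° Ω.
Step 4 — Source phasor: V = 13.1∠-45.0° V = 9.263 - j9.263 V.
Step 5 — Current: I = V / Z = -8.628 - j8.655 A = 12.22∠-134.9° A.
Step 6 — Complex power: S = V·I* = 0.2524 + j160.1 VA.
Step 7 — Real power: P = Re(S) = 0.2524 W.
Step 8 — Reactive power: Q = Im(S) = 160.1 VAR.
Step 9 — Apparent power: |S| = 160.1 VA.
Step 10 — Power factor: PF = P/|S| = 0.001576 (lagging).

(a) P = 0.2524 W  (b) Q = 160.1 VAR  (c) S = 160.1 VA  (d) PF = 0.001576 (lagging)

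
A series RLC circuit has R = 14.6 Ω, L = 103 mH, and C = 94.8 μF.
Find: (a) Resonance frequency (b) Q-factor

Step 1 — Resonance condition Im(Z)=0 gives ω₀ = 1/√(LC).
Step 2 — ω₀ = 1/√(0.103·9.48e-05) = 320 rad/s.
Step 3 — f₀ = ω₀/(2π) = 50.93 Hz.
Step 4 — Series Q: Q = ω₀L/R = 320·0.103/14.6 = 2.258.

(a) f₀ = 50.93 Hz  (b) Q = 2.258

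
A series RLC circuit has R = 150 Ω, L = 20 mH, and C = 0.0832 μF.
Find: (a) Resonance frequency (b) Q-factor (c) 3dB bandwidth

Step 1 — Resonance condition Im(Z)=0 gives ω₀ = 1/√(LC).
Step 2 — ω₀ = 1/√(0.02·8.32e-08) = 2.451e+04 rad/s.
Step 3 — f₀ = ω₀/(2π) = 3902 Hz.
Step 4 — Series Q: Q = ω₀L/R = 2.451e+04·0.02/150 = 3.269.
Step 5 — 3dB bandwidth: Δω = ω₀/Q = 7500 rad/s; BW = Δω/(2π) = 1194 Hz.

(a) f₀ = 3902 Hz  (b) Q = 3.269  (c) BW = 1194 Hz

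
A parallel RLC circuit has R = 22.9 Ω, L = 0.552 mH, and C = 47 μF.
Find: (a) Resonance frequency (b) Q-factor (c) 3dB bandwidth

Step 1 — Resonance: ω₀ = 1/√(LC) = 1/√(0.000552·4.7e-05) = 6208 rad/s.
Step 2 — f₀ = ω₀/(2π) = 988.1 Hz.
Step 3 — Parallel Q: Q = R/(ω₀L) = 22.9/(6208·0.000552) = 6.682.
Step 4 — Bandwidth: Δω = ω₀/Q = 929.1 rad/s; BW = Δω/(2π) = 147.9 Hz.

(a) f₀ = 988.1 Hz  (b) Q = 6.682  (c) BW = 147.9 Hz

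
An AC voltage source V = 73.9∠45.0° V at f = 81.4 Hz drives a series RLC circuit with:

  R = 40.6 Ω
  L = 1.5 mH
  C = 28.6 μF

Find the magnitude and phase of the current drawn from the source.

Step 1 — Angular frequency: ω = 2π·f = 2π·81.4 = 511.5 rad/s.
Step 2 — Component impedances:
  R: Z = R = 40.6 Ω
  L: Z = jωL = j·511.5·0.0015 = 0 + j0.7672 Ω
  C: Z = 1/(jωC) = -j/(ω·C) = 0 - j68.36 Ω
Step 3 — Series combination: Z_total = R + L + C = 40.6 - j67.6 Ω = 78.85∠-59.0° Ω.
Step 4 — Source phasor: V = 73.9∠45.0° V = 52.26 + j52.26 V.
Step 5 — Ohm's law: I = V / Z_total = (52.26 + j52.26) / (40.6 - j67.6) = -0.2269 + j0.9093 A.
Step 6 — Convert to polar: |I| = 0.9372 A, ∠I = 104.0°.

I = 0.9372∠104.0° A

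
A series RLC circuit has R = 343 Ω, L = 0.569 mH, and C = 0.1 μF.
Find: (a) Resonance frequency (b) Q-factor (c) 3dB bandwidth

Step 1 — Resonance condition Im(Z)=0 gives ω₀ = 1/√(LC).
Step 2 — ω₀ = 1/√(0.000569·1e-07) = 1.326e+05 rad/s.
Step 3 — f₀ = ω₀/(2π) = 2.11e+04 Hz.
Step 4 — Series Q: Q = ω₀L/R = 1.326e+05·0.000569/343 = 0.2199.
Step 5 — 3dB bandwidth: Δω = ω₀/Q = 6.028e+05 rad/s; BW = Δω/(2π) = 9.594e+04 Hz.

(a) f₀ = 2.11e+04 Hz  (b) Q = 0.2199  (c) BW = 9.594e+04 Hz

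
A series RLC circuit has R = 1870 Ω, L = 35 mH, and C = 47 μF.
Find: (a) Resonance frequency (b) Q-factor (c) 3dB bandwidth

Step 1 — Resonance: ω₀ = 1/√(LC) = 1/√(0.035·4.7e-05) = 779.7 rad/s.
Step 2 — f₀ = ω₀/(2π) = 124.1 Hz.
Step 3 — Series Q: Q = ω₀L/R = 779.7·0.035/1870 = 0.01459.
Step 4 — Bandwidth: Δω = ω₀/Q = 5.343e+04 rad/s; BW = Δω/(2π) = 8503 Hz.

(a) f₀ = 124.1 Hz  (b) Q = 0.01459  (c) BW = 8503 Hz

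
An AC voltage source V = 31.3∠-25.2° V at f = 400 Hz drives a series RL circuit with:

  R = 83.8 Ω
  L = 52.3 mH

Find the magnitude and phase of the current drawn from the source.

Step 1 — Angular frequency: ω = 2π·f = 2π·400 = 2513 rad/s.
Step 2 — Component impedances:
  R: Z = R = 83.8 Ω
  L: Z = jωL = j·2513·0.0523 = 0 + j131.4 Ω
Step 3 — Series combination: Z_total = R + L = 83.8 + j131.4 Ω = 155.9∠57.5° Ω.
Step 4 — Source phasor: V = 31.3∠-25.2° V = 28.32 - j13.33 V.
Step 5 — Ohm's law: I = V / Z_total = (28.32 - j13.33) / (83.8 + j131.4) = 0.02558 - j0.1992 A.
Step 6 — Convert to polar: |I| = 0.2008 A, ∠I = -82.7°.

I = 0.2008∠-82.7° A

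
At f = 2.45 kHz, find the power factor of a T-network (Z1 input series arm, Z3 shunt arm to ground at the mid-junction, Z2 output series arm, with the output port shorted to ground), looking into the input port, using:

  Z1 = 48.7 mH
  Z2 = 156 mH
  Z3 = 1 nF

Step 1 — Angular frequency: ω = 2π·f = 2π·2450 = 1.539e+04 rad/s.
Step 2 — Component impedances:
  Z1: Z = jωL = j·1.539e+04·0.0487 = 0 + j749.7 Ω
  Z2: Z = jωL = j·1.539e+04·0.156 = 0 + j2401 Ω
  Z3: Z = 1/(jωC) = -j/(ω·C) = 0 - j6.496e+04 Ω
Step 3 — With the output port shorted to ground, the output series arm Z2 runs from the junction to ground; the shunt arm Z3 also runs from the junction to ground. They appear in parallel: Z3 || Z2 = 0 + j2494 Ω.
Step 4 — Series with input arm Z1: Z_in = Z1 + (Z3 || Z2) = 0 + j3243 Ω = 3243∠90.0° Ω.
Step 5 — Power factor: PF = cos(φ) = Re(Z)/|Z| = 0/3243 = 0.
Step 6 — Type: Im(Z) = 3243 ⇒ lagging (phase φ = 90.0°).

PF = 0 (lagging, φ = 90.0°)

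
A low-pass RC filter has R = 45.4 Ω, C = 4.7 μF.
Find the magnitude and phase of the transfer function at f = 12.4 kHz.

Step 1 — Angular frequency: ω = 2π·1.24e+04 = 7.791e+04 rad/s.
Step 2 — Transfer function: H(jω) = 1/(1 + jωRC).
Step 3 — Denominator: 1 + jωRC = 1 + j·7.791e+04·45.4·4.7e-06 = 1 + j16.62.
Step 4 — H = 0.003605 - j0.05993.
Step 5 — Magnitude: |H| = 0.06004 (-24.4 dB); phase: φ = -86.6°.

|H| = 0.06004 (-24.4 dB), φ = -86.6°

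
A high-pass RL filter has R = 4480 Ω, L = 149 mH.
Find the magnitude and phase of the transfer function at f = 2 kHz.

Step 1 — Angular frequency: ω = 2π·2000 = 1.257e+04 rad/s.
Step 2 — Transfer function: H(jω) = jωL/(R + jωL).
Step 3 — Numerator jωL = j·1872; denominator R + jωL = 4480 + j1872.
Step 4 — H = 0.1487 + j0.3558.
Step 5 — Magnitude: |H| = 0.3856 (-8.3 dB); phase: φ = 67.3°.

|H| = 0.3856 (-8.3 dB), φ = 67.3°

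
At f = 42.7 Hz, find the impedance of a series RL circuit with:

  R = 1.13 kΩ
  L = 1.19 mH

Step 1 — Angular frequency: ω = 2π·f = 2π·42.7 = 268.3 rad/s.
Step 2 — Component impedances:
  R: Z = R = 1130 Ω
  L: Z = jωL = j·268.3·0.00119 = 0 + j0.3193 Ω
Step 3 — Series combination: Z_total = R + L = 1130 + j0.3193 Ω = 1130∠0.0° Ω.

Z = 1130 + j0.3193 Ω = 1130∠0.0° Ω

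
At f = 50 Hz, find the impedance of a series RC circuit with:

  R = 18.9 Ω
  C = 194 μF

Step 1 — Angular frequency: ω = 2π·f = 2π·50 = 314.2 rad/s.
Step 2 — Component impedances:
  R: Z = R = 18.9 Ω
  C: Z = 1/(jωC) = -j/(ω·C) = 0 - j16.41 Ω
Step 3 — Series combination: Z_total = R + C = 18.9 - j16.41 Ω = 25.03∠-41.0° Ω.

Z = 18.9 - j16.41 Ω = 25.03∠-41.0° Ω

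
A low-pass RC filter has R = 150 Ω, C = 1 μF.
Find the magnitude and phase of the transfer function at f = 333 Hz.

Step 1 — Angular frequency: ω = 2π·333 = 2092 rad/s.
Step 2 — Transfer function: H(jω) = 1/(1 + jωRC).
Step 3 — Denominator: 1 + jωRC = 1 + j·2092·150·1e-06 = 1 + j0.3138.
Step 4 — H = 0.9103 - j0.2857.
Step 5 — Magnitude: |H| = 0.9541 (-0.4 dB); phase: φ = -17.4°.

|H| = 0.9541 (-0.4 dB), φ = -17.4°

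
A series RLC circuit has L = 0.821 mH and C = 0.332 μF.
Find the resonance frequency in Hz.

Step 1 — Resonance condition Im(Z)=0 gives ω₀ = 1/√(LC).
Step 2 — ω₀ = 1/√(0.000821·3.32e-07) = 6.057e+04 rad/s.
Step 3 — f₀ = ω₀/(2π) = 9640 Hz.

f₀ = 9640 Hz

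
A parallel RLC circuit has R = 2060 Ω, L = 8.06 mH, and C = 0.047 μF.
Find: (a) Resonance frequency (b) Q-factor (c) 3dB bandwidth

Step 1 — Resonance: ω₀ = 1/√(LC) = 1/√(0.00806·4.7e-08) = 5.138e+04 rad/s.
Step 2 — f₀ = ω₀/(2π) = 8177 Hz.
Step 3 — Parallel Q: Q = R/(ω₀L) = 2060/(5.138e+04·0.00806) = 4.974.
Step 4 — Bandwidth: Δω = ω₀/Q = 1.033e+04 rad/s; BW = Δω/(2π) = 1644 Hz.

(a) f₀ = 8177 Hz  (b) Q = 4.974  (c) BW = 1644 Hz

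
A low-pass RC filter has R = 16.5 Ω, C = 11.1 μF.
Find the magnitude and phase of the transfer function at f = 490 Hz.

Step 1 — Angular frequency: ω = 2π·490 = 3079 rad/s.
Step 2 — Transfer function: H(jω) = 1/(1 + jωRC).
Step 3 — Denominator: 1 + jωRC = 1 + j·3079·16.5·1.11e-05 = 1 + j0.5639.
Step 4 — H = 0.7588 - j0.4278.
Step 5 — Magnitude: |H| = 0.8711 (-1.2 dB); phase: φ = -29.4°.

|H| = 0.8711 (-1.2 dB), φ = -29.4°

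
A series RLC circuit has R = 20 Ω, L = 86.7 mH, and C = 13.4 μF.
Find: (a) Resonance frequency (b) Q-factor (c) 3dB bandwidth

Step 1 — Resonance condition Im(Z)=0 gives ω₀ = 1/√(LC).
Step 2 — ω₀ = 1/√(0.0867·1.34e-05) = 927.8 rad/s.
Step 3 — f₀ = ω₀/(2π) = 147.7 Hz.
Step 4 — Series Q: Q = ω₀L/R = 927.8·0.0867/20 = 4.022.
Step 5 — 3dB bandwidth: Δω = ω₀/Q = 230.7 rad/s; BW = Δω/(2π) = 36.71 Hz.

(a) f₀ = 147.7 Hz  (b) Q = 4.022  (c) BW = 36.71 Hz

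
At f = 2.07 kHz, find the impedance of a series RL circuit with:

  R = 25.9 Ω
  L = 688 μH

Step 1 — Angular frequency: ω = 2π·f = 2π·2070 = 1.301e+04 rad/s.
Step 2 — Component impedances:
  R: Z = R = 25.9 Ω
  L: Z = jωL = j·1.301e+04·0.000688 = 0 + j8.948 Ω
Step 3 — Series combination: Z_total = R + L = 25.9 + j8.948 Ω = 27.4∠19.1° Ω.

Z = 25.9 + j8.948 Ω = 27.4∠19.1° Ω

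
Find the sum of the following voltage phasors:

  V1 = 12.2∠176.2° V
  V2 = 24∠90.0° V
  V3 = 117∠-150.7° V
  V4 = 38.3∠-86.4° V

Step 1 — Convert each phasor to rectangular form:
  V1 = 12.2·(cos(176.2°) + j·sin(176.2°)) = -12.17 + j0.8085 V
  V2 = 24·(cos(90.0°) + j·sin(90.0°)) = 0 + j24 V
  V3 = 117·(cos(-150.7°) + j·sin(-150.7°)) = -102 - j57.26 V
  V4 = 38.3·(cos(-86.4°) + j·sin(-86.4°)) = 2.405 - j38.22 V
Step 2 — Sum components: V_total = -111.8 - j70.67 V.
Step 3 — Convert to polar: |V_total| = 132.3 V, ∠V_total = -147.7°.

V_total = 132.3∠-147.7° V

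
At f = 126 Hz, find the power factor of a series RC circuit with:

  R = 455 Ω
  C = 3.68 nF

Step 1 — Angular frequency: ω = 2π·f = 2π·126 = 791.7 rad/s.
Step 2 — Component impedances:
  R: Z = R = 455 Ω
  C: Z = 1/(jωC) = -j/(ω·C) = 0 - j3.432e+05 Ω
Step 3 — Series combination: Z_total = R + C = 455 - j3.432e+05 Ω = 3.432e+05∠-89.9° Ω.
Step 4 — Power factor: PF = cos(φ) = Re(Z)/|Z| = 455/3.432e+05 = 0.001326.
Step 5 — Type: Im(Z) = -3.432e+05 ⇒ leading (phase φ = -89.9°).

PF = 0.001326 (leading, φ = -89.9°)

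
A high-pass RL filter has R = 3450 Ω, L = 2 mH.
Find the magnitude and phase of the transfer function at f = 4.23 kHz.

Step 1 — Angular frequency: ω = 2π·4230 = 2.658e+04 rad/s.
Step 2 — Transfer function: H(jω) = jωL/(R + jωL).
Step 3 — Numerator jωL = j·53.16; denominator R + jωL = 3450 + j53.16.
Step 4 — H = 0.0002373 + j0.0154.
Step 5 — Magnitude: |H| = 0.01541 (-36.2 dB); phase: φ = 89.1°.

|H| = 0.01541 (-36.2 dB), φ = 89.1°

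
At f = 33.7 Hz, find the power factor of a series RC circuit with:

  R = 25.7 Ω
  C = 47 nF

Step 1 — Angular frequency: ω = 2π·f = 2π·33.7 = 211.7 rad/s.
Step 2 — Component impedances:
  R: Z = R = 25.7 Ω
  C: Z = 1/(jωC) = -j/(ω·C) = 0 - j1.005e+05 Ω
Step 3 — Series combination: Z_total = R + C = 25.7 - j1.005e+05 Ω = 1.005e+05∠-90.0° Ω.
Step 4 — Power factor: PF = cos(φ) = Re(Z)/|Z| = 25.7/1.0048e+05 = 0.0002558.
Step 5 — Type: Im(Z) = -1.005e+05 ⇒ leading (phase φ = -90.0°).

PF = 0.0002558 (leading, φ = -90.0°)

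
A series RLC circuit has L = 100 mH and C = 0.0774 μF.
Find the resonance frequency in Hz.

Step 1 — Resonance condition Im(Z)=0 gives ω₀ = 1/√(LC).
Step 2 — ω₀ = 1/√(0.1·7.74e-08) = 1.137e+04 rad/s.
Step 3 — f₀ = ω₀/(2π) = 1809 Hz.

f₀ = 1809 Hz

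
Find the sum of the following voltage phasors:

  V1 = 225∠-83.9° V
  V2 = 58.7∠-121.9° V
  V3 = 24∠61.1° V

Step 1 — Convert each phasor to rectangular form:
  V1 = 225·(cos(-83.9°) + j·sin(-83.9°)) = 23.91 - j223.7 V
  V2 = 58.7·(cos(-121.9°) + j·sin(-121.9°)) = -31.02 - j49.83 V
  V3 = 24·(cos(61.1°) + j·sin(61.1°)) = 11.6 + j21.01 V
Step 2 — Sum components: V_total = 4.489 - j252.5 V.
Step 3 — Convert to polar: |V_total| = 252.6 V, ∠V_total = -89.0°.

V_total = 252.6∠-89.0° V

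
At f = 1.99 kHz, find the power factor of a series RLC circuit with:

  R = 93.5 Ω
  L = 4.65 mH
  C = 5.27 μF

Step 1 — Angular frequency: ω = 2π·f = 2π·1990 = 1.25e+04 rad/s.
Step 2 — Component impedances:
  R: Z = R = 93.5 Ω
  L: Z = jωL = j·1.25e+04·0.00465 = 0 + j58.14 Ω
  C: Z = 1/(jωC) = -j/(ω·C) = 0 - j15.18 Ω
Step 3 — Series combination: Z_total = R + L + C = 93.5 + j42.97 Ω = 102.9∠24.7° Ω.
Step 4 — Power factor: PF = cos(φ) = Re(Z)/|Z| = 93.5/102.899 = 0.9087.
Step 5 — Type: Im(Z) = 42.97 ⇒ lagging (phase φ = 24.7°).

PF = 0.9087 (lagging, φ = 24.7°)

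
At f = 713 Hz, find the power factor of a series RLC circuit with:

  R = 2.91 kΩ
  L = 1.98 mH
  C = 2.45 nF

Step 1 — Angular frequency: ω = 2π·f = 2π·713 = 4480 rad/s.
Step 2 — Component impedances:
  R: Z = R = 2910 Ω
  L: Z = jωL = j·4480·0.00198 = 0 + j8.87 Ω
  C: Z = 1/(jωC) = -j/(ω·C) = 0 - j9.111e+04 Ω
Step 3 — Series combination: Z_total = R + L + C = 2910 - j9.11e+04 Ω = 9.115e+04∠-88.2° Ω.
Step 4 — Power factor: PF = cos(φ) = Re(Z)/|Z| = 2910/9.115e+04 = 0.03193.
Step 5 — Type: Im(Z) = -9.11e+04 ⇒ leading (phase φ = -88.2°).

PF = 0.03193 (leading, φ = -88.2°)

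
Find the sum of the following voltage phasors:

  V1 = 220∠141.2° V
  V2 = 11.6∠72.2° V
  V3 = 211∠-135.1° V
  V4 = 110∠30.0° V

Step 1 — Convert each phasor to rectangular form:
  V1 = 220·(cos(141.2°) + j·sin(141.2°)) = -171.5 + j137.9 V
  V2 = 11.6·(cos(72.2°) + j·sin(72.2°)) = 3.546 + j11.04 V
  V3 = 211·(cos(-135.1°) + j·sin(-135.1°)) = -149.5 - j148.9 V
  V4 = 110·(cos(30.0°) + j·sin(30.0°)) = 95.26 + j55 V
Step 2 — Sum components: V_total = -222.1 + j54.96 V.
Step 3 — Convert to polar: |V_total| = 228.8 V, ∠V_total = 166.1°.

V_total = 228.8∠166.1° V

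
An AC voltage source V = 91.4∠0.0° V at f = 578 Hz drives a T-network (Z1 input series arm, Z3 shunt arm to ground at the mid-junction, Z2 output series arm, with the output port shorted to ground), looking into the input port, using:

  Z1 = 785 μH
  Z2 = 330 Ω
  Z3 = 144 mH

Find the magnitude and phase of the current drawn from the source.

Step 1 — Angular frequency: ω = 2π·f = 2π·578 = 3632 rad/s.
Step 2 — Component impedances:
  Z1: Z = jωL = j·3632·0.000785 = 0 + j2.851 Ω
  Z2: Z = R = 330 Ω
  Z3: Z = jωL = j·3632·0.144 = 0 + j523 Ω
Step 3 — With the output port shorted to ground, the output series arm Z2 runs from the junction to ground; the shunt arm Z3 also runs from the junction to ground. They appear in parallel: Z3 || Z2 = 236 + j148.9 Ω.
Step 4 — Series with input arm Z1: Z_in = Z1 + (Z3 || Z2) = 236 + j151.8 Ω = 280.6∠32.7° Ω.
Step 5 — Source phasor: V = 91.4∠0.0° V = 91.4 V.
Step 6 — Ohm's law: I = V / Z_total = (91.4) / (236 + j151.8) = 0.274 - j0.1762 A.
Step 7 — Convert to polar: |I| = 0.3257 A, ∠I = -32.7°.

I = 0.3257∠-32.7° A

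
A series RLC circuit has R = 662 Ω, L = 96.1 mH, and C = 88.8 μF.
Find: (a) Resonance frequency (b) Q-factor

Step 1 — Resonance condition Im(Z)=0 gives ω₀ = 1/√(LC).
Step 2 — ω₀ = 1/√(0.0961·8.88e-05) = 342.3 rad/s.
Step 3 — f₀ = ω₀/(2π) = 54.48 Hz.
Step 4 — Series Q: Q = ω₀L/R = 342.3·0.0961/662 = 0.04969.

(a) f₀ = 54.48 Hz  (b) Q = 0.04969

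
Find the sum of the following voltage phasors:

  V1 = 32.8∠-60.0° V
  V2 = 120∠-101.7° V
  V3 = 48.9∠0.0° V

Step 1 — Convert each phasor to rectangular form:
  V1 = 32.8·(cos(-60.0°) + j·sin(-60.0°)) = 16.4 - j28.41 V
  V2 = 120·(cos(-101.7°) + j·sin(-101.7°)) = -24.33 - j117.5 V
  V3 = 48.9·(cos(0.0°) + j·sin(0.0°)) = 48.9 V
Step 2 — Sum components: V_total = 40.97 - j145.9 V.
Step 3 — Convert to polar: |V_total| = 151.6 V, ∠V_total = -74.3°.

V_total = 151.6∠-74.3° V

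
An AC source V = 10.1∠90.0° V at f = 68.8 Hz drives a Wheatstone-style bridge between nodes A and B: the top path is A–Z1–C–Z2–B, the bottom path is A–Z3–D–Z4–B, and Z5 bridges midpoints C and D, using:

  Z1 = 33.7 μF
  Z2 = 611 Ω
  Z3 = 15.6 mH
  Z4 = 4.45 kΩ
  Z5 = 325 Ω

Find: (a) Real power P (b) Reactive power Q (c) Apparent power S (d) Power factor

Step 1 — Angular frequency: ω = 2π·f = 2π·68.8 = 432.3 rad/s.
Step 2 — Component impedances:
  Z1: Z = 1/(jωC) = -j/(ω·C) = 0 - j68.64 Ω
  Z2: Z = R = 611 Ω
  Z3: Z = jωL = j·432.3·0.0156 = 0 + j6.744 Ω
  Z4: Z = R = 4450 Ω
  Z5: Z = R = 325 Ω
Step 3 — Bridge requires nodal analysis (the Z5 bridge couples midpoints C and D, so the two paths cannot be reduced to a simple series/parallel combination). Setting node B to ground and injecting 1 A at node A, the 3-node admittance system at A, C, D solves to V_A = Z_AB = 549 - j50.59 Ω = 551.3∠-5.3° Ω.
Step 4 — Source phasor: V = 10.1∠90.0° V = 0 + j10.1 V.
Step 5 — Current: I = V / Z = -0.001681 + j0.01824 A = 0.01832∠95.3° A.
Step 6 — Complex power: S = V·I* = 0.1842 - j0.01698 VA.
Step 7 — Real power: P = Re(S) = 0.1842 W.
Step 8 — Reactive power: Q = Im(S) = -0.01698 VAR.
Step 9 — Apparent power: |S| = 0.185 VA.
Step 10 — Power factor: PF = P/|S| = 0.9958 (leading).

(a) P = 0.1842 W  (b) Q = -0.01698 VAR  (c) S = 0.185 VA  (d) PF = 0.9958 (leading)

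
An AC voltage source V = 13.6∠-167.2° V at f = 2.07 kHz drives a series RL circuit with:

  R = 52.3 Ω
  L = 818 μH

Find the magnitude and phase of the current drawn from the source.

Step 1 — Angular frequency: ω = 2π·f = 2π·2070 = 1.301e+04 rad/s.
Step 2 — Component impedances:
  R: Z = R = 52.3 Ω
  L: Z = jωL = j·1.301e+04·0.000818 = 0 + j10.64 Ω
Step 3 — Series combination: Z_total = R + L = 52.3 + j10.64 Ω = 53.37∠11.5° Ω.
Step 4 — Source phasor: V = 13.6∠-167.2° V = -13.26 - j3.013 V.
Step 5 — Ohm's law: I = V / Z_total = (-13.26 - j3.013) / (52.3 + j10.64) = -0.2548 - j0.005788 A.
Step 6 — Convert to polar: |I| = 0.2548 A, ∠I = -178.7°.

I = 0.2548∠-178.7° A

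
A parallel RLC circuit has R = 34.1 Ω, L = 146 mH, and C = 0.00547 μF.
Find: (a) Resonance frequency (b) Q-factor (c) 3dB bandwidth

Step 1 — Resonance: ω₀ = 1/√(LC) = 1/√(0.146·5.47e-09) = 3.539e+04 rad/s.
Step 2 — f₀ = ω₀/(2π) = 5632 Hz.
Step 3 — Parallel Q: Q = R/(ω₀L) = 34.1/(3.539e+04·0.146) = 0.0066.
Step 4 — Bandwidth: Δω = ω₀/Q = 5.361e+06 rad/s; BW = Δω/(2π) = 8.533e+05 Hz.

(a) f₀ = 5632 Hz  (b) Q = 0.0066  (c) BW = 8.533e+05 Hz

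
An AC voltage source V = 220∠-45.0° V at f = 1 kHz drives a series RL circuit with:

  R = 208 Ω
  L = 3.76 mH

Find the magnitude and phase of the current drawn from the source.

Step 1 — Angular frequency: ω = 2π·f = 2π·1000 = 6283 rad/s.
Step 2 — Component impedances:
  R: Z = R = 208 Ω
  L: Z = jωL = j·6283·0.00376 = 0 + j23.62 Ω
Step 3 — Series combination: Z_total = R + L = 208 + j23.62 Ω = 209.3∠6.5° Ω.
Step 4 — Source phasor: V = 220∠-45.0° V = 155.6 - j155.6 V.
Step 5 — Ohm's law: I = V / Z_total = (155.6 - j155.6) / (208 + j23.62) = 0.6545 - j0.8222 A.
Step 6 — Convert to polar: |I| = 1.051 A, ∠I = -51.5°.

I = 1.051∠-51.5° A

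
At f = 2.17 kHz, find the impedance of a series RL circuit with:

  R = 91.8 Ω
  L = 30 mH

Step 1 — Angular frequency: ω = 2π·f = 2π·2170 = 1.363e+04 rad/s.
Step 2 — Component impedances:
  R: Z = R = 91.8 Ω
  L: Z = jωL = j·1.363e+04·0.03 = 0 + j409 Ω
Step 3 — Series combination: Z_total = R + L = 91.8 + j409 Ω = 419.2∠77.4° Ω.

Z = 91.8 + j409 Ω = 419.2∠77.4° Ω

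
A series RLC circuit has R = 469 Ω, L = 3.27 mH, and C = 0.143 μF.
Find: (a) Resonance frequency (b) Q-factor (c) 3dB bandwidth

Step 1 — Resonance: ω₀ = 1/√(LC) = 1/√(0.00327·1.43e-07) = 4.624e+04 rad/s.
Step 2 — f₀ = ω₀/(2π) = 7360 Hz.
Step 3 — Series Q: Q = ω₀L/R = 4.624e+04·0.00327/469 = 0.3224.
Step 4 — Bandwidth: Δω = ω₀/Q = 1.434e+05 rad/s; BW = Δω/(2π) = 2.283e+04 Hz.

(a) f₀ = 7360 Hz  (b) Q = 0.3224  (c) BW = 2.283e+04 Hz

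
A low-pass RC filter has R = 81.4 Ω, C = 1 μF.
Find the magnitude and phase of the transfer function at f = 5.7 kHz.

Step 1 — Angular frequency: ω = 2π·5700 = 3.581e+04 rad/s.
Step 2 — Transfer function: H(jω) = 1/(1 + jωRC).
Step 3 — Denominator: 1 + jωRC = 1 + j·3.581e+04·81.4·1e-06 = 1 + j2.915.
Step 4 — H = 0.1053 - j0.3069.
Step 5 — Magnitude: |H| = 0.3245 (-9.8 dB); phase: φ = -71.1°.

|H| = 0.3245 (-9.8 dB), φ = -71.1°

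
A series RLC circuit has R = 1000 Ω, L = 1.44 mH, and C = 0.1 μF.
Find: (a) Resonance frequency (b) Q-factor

Step 1 — Resonance condition Im(Z)=0 gives ω₀ = 1/√(LC).
Step 2 — ω₀ = 1/√(0.00144·1e-07) = 8.333e+04 rad/s.
Step 3 — f₀ = ω₀/(2π) = 1.326e+04 Hz.
Step 4 — Series Q: Q = ω₀L/R = 8.333e+04·0.00144/1000 = 0.12.

(a) f₀ = 1.326e+04 Hz  (b) Q = 0.12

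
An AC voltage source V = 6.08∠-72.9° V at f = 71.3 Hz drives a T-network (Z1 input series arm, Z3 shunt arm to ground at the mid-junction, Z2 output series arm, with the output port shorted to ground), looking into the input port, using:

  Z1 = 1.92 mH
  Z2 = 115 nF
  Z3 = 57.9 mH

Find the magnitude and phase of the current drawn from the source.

Step 1 — Angular frequency: ω = 2π·f = 2π·71.3 = 448 rad/s.
Step 2 — Component impedances:
  Z1: Z = jωL = j·448·0.00192 = 0 + j0.8601 Ω
  Z2: Z = 1/(jωC) = -j/(ω·C) = 0 - j1.941e+04 Ω
  Z3: Z = jωL = j·448·0.0579 = 0 + j25.94 Ω
Step 3 — With the output port shorted to ground, the output series arm Z2 runs from the junction to ground; the shunt arm Z3 also runs from the junction to ground. They appear in parallel: Z3 || Z2 = 0 + j25.97 Ω.
Step 4 — Series with input arm Z1: Z_in = Z1 + (Z3 || Z2) = 0 + j26.83 Ω = 26.83∠90.0° Ω.
Step 5 — Source phasor: V = 6.08∠-72.9° V = 1.788 - j5.811 V.
Step 6 — Ohm's law: I = V / Z_total = (1.788 - j5.811) / (0 + j26.83) = -0.2166 - j0.06662 A.
Step 7 — Convert to polar: |I| = 0.2266 A, ∠I = -162.9°.

I = 0.2266∠-162.9° A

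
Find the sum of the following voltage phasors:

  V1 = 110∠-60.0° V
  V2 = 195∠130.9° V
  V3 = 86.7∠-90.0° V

Step 1 — Convert each phasor to rectangular form:
  V1 = 110·(cos(-60.0°) + j·sin(-60.0°)) = 55 - j95.26 V
  V2 = 195·(cos(130.9°) + j·sin(130.9°)) = -127.7 + j147.4 V
  V3 = 86.7·(cos(-90.0°) + j·sin(-90.0°)) = 0 - j86.7 V
Step 2 — Sum components: V_total = -72.67 - j34.57 V.
Step 3 — Convert to polar: |V_total| = 80.48 V, ∠V_total = -154.6°.

V_total = 80.48∠-154.6° V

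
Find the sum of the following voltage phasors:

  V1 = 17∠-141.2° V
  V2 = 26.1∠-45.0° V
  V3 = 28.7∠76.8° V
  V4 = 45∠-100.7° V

Step 1 — Convert each phasor to rectangular form:
  V1 = 17·(cos(-141.2°) + j·sin(-141.2°)) = -13.25 - j10.65 V
  V2 = 26.1·(cos(-45.0°) + j·sin(-45.0°)) = 18.46 - j18.46 V
  V3 = 28.7·(cos(76.8°) + j·sin(76.8°)) = 6.554 + j27.94 V
  V4 = 45·(cos(-100.7°) + j·sin(-100.7°)) = -8.355 - j44.22 V
Step 2 — Sum components: V_total = 3.405 - j45.38 V.
Step 3 — Convert to polar: |V_total| = 45.51 V, ∠V_total = -85.7°.

V_total = 45.51∠-85.7° V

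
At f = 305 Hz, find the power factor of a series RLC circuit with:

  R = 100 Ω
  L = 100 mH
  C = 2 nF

Step 1 — Angular frequency: ω = 2π·f = 2π·305 = 1916 rad/s.
Step 2 — Component impedances:
  R: Z = R = 100 Ω
  L: Z = jωL = j·1916·0.1 = 0 + j191.6 Ω
  C: Z = 1/(jωC) = -j/(ω·C) = 0 - j2.609e+05 Ω
Step 3 — Series combination: Z_total = R + L + C = 100 - j2.607e+05 Ω = 2.607e+05∠-90.0° Ω.
Step 4 — Power factor: PF = cos(φ) = Re(Z)/|Z| = 100/2.607e+05 = 0.0003836.
Step 5 — Type: Im(Z) = -2.607e+05 ⇒ leading (phase φ = -90.0°).

PF = 0.0003836 (leading, φ = -90.0°)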